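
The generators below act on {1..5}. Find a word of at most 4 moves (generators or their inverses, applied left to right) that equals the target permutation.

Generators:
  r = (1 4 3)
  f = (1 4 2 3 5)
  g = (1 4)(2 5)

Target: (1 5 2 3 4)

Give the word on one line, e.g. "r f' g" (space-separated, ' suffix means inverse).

  after r: (1 4 3)
  after f': (2 4)(3 5)
  after f': (1 5 2)
  after r': (1 5 2 3 4)

r f' f' r'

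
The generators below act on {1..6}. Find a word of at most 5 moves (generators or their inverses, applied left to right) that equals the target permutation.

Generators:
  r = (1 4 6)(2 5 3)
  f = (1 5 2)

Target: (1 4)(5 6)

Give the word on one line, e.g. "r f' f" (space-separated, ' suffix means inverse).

  after r': (1 6 4)(2 3 5)
  after f: (1 6 4 5)(2 3)
  after r': (1 4 2 5 6)
  after f: (1 4)(5 6)

r' f r' f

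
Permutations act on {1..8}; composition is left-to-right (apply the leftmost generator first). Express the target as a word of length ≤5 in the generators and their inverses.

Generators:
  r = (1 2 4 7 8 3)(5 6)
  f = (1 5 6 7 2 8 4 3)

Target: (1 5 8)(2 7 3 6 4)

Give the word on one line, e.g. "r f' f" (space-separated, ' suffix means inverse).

f f r

  after f: (1 5 6 7 2 8 4 3)
  after f: (1 6 2 4)(3 5 7 8)
  after r: (1 5 8)(2 7 3 6 4)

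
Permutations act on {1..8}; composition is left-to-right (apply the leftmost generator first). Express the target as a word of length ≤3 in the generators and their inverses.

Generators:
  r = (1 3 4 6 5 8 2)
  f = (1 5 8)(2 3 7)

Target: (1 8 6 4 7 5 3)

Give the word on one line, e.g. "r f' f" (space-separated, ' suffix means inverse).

f' r' f

  after f': (1 8 5)(2 7 3)
  after r': (1 5 2 7)(3 8 6 4)
  after f: (1 8 6 4 7 5 3)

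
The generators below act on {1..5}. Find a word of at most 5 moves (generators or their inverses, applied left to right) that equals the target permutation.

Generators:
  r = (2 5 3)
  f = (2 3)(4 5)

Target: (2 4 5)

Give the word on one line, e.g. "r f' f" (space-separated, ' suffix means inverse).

  after r': (2 3 5)
  after f: (3 4 5)
  after f: (2 3 5)
  after r': (2 5 3)
  after f': (2 4 5)

r' f f r' f'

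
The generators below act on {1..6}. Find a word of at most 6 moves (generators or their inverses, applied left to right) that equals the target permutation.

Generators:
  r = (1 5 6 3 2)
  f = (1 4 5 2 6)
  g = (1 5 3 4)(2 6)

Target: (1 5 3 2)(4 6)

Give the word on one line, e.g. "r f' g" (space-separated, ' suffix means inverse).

  after r: (1 5 6 3 2)
  after r: (1 6 2 5 3)
  after f': (1 2 4)(3 6 5)
  after f': (1 5 3 2)(4 6)

r r f' f'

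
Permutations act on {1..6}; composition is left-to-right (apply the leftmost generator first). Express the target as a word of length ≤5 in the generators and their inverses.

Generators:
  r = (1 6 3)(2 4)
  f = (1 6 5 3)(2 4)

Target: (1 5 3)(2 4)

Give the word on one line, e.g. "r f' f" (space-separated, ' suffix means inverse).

f r f'

  after f: (1 6 5 3)(2 4)
  after r: (1 3 6 5)
  after f': (1 5 3)(2 4)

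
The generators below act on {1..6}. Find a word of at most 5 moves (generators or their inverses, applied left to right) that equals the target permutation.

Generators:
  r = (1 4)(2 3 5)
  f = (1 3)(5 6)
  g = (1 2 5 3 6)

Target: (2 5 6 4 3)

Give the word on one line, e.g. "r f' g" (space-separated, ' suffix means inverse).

r' g r

  after r': (1 4)(2 5 3)
  after g: (1 4 2 3 5 6)
  after r: (2 5 6 4 3)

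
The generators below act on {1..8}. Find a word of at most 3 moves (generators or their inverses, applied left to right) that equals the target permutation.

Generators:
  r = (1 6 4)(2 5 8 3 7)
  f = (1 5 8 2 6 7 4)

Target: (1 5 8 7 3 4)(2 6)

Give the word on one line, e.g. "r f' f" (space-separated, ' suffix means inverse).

  after r: (1 6 4)(2 5 8 3 7)
  after f': (1 2)(3 6 7 8)
  after r: (1 5 8 7 3 4)(2 6)

r f' r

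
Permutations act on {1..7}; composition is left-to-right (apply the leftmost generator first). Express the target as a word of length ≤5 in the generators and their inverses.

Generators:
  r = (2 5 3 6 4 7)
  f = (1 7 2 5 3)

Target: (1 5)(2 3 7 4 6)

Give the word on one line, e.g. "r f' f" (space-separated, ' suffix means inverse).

r' f' f'

  after r': (2 7 4 6 3 5)
  after f': (1 3 2)(4 6 5 7)
  after f': (1 5)(2 3 7 4 6)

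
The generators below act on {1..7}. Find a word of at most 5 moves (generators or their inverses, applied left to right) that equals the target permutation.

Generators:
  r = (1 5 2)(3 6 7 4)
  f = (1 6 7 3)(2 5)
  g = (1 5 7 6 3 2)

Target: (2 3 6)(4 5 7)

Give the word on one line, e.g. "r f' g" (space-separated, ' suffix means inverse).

f' r f r' f'

  after f': (1 3 7 6)(2 5)
  after r: (1 6 5)(3 4)
  after f: (1 7 3 4)(2 5 6)
  after r': (1 6 5 3 7 4 2)
  after f': (2 3 6)(4 5 7)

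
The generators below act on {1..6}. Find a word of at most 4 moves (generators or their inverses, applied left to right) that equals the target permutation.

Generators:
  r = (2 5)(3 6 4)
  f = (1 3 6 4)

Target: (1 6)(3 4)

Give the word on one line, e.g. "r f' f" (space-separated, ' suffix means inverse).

f' f'

  after f': (1 4 6 3)
  after f': (1 6)(3 4)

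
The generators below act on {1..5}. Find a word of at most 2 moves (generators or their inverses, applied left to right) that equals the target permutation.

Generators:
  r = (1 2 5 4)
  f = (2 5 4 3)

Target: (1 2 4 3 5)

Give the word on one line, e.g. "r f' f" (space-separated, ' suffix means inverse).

f r

  after f: (2 5 4 3)
  after r: (1 2 4 3 5)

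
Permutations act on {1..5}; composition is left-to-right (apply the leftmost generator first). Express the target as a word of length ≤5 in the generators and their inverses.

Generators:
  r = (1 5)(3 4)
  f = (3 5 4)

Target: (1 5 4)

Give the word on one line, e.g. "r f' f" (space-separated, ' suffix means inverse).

  after f: (3 5 4)
  after r: (1 5 3)
  after f': (1 3)(4 5)
  after r: (1 4)(3 5)
  after f': (1 5 4)

f r f' r f'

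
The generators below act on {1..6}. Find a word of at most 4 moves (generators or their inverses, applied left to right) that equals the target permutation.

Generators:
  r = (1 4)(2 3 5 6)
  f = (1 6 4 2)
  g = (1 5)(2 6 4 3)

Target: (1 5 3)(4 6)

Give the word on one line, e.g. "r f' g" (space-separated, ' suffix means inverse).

g f g' g'

  after g: (1 5)(2 6 4 3)
  after f: (1 5 6 2 4 3)
  after g': (2 6 3 5)
  after g': (1 5 3)(4 6)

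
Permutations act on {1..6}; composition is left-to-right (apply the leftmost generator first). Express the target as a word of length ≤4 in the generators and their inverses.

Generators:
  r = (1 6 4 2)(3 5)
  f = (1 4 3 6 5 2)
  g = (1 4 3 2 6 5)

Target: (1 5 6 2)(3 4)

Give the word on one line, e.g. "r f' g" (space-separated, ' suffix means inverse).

f' r r g

  after f': (1 2 5 6 3 4)
  after r: (2 3)(4 6 5)
  after r: (1 6 3)(2 5)
  after g: (1 5 6 2)(3 4)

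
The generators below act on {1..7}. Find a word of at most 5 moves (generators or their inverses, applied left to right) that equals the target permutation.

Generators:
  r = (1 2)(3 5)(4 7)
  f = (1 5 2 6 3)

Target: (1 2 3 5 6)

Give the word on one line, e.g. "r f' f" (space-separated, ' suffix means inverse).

  after f': (1 3 6 2 5)
  after f': (1 6 5 3 2)
  after f': (1 2 3 5 6)

f' f' f'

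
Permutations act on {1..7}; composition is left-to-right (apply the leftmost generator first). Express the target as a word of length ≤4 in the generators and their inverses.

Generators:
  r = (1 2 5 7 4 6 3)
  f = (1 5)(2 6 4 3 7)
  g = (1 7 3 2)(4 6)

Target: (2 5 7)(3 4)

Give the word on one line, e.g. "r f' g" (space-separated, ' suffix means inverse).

  after r: (1 2 5 7 4 6 3)
  after f: (1 6 7 3 5 2)
  after r: (1 3 7)(4 6)
  after r: (2 5 7)(3 4)

r f r r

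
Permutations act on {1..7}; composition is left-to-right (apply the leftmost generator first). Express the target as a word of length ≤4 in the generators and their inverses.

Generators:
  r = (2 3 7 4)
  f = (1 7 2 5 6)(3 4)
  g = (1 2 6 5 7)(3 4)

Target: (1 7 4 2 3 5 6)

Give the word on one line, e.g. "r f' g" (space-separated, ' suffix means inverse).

  after r': (2 4 7 3)
  after f: (1 7 4 2 3 5 6)

r' f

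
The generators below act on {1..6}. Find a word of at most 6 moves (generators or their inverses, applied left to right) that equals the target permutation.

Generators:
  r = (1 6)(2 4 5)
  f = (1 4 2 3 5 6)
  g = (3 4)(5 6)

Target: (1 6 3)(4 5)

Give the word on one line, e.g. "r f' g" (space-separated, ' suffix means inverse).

r' f g' r

  after r': (1 6)(2 5 4)
  after f: (2 6 4 3 5)
  after g': (2 5)(3 6)
  after r: (1 6 3)(4 5)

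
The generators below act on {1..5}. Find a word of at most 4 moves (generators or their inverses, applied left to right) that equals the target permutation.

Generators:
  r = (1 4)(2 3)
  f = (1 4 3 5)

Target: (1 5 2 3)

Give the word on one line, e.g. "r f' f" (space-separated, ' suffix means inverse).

f' r'

  after f': (1 5 3 4)
  after r': (1 5 2 3)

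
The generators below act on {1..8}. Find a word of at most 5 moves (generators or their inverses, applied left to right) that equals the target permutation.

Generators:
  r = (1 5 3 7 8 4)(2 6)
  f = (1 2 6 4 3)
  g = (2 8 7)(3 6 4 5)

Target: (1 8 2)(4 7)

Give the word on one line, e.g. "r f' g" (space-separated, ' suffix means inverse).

r' f' f' g

  after r': (1 4 8 7 3 5)(2 6)
  after f': (1 6)(3 5)(4 8 7)
  after f': (1 2)(3 5 4 8 7 6)
  after g: (1 8 2)(4 7)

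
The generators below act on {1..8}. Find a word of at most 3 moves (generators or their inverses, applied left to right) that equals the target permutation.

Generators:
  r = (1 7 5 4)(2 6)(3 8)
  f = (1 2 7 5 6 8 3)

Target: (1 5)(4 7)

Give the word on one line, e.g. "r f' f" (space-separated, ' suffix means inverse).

  after r: (1 7 5 4)(2 6)(3 8)
  after r: (1 5)(4 7)

r r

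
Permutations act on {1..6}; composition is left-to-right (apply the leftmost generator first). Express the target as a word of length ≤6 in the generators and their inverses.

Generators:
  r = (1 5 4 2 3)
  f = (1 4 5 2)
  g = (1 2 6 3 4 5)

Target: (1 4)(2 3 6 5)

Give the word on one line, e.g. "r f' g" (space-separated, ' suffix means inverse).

f g' r' r'

  after f: (1 4 5 2)
  after g': (1 3 6 2 5)
  after r': (1 2)(3 6 4 5)
  after r': (1 4)(2 3 6 5)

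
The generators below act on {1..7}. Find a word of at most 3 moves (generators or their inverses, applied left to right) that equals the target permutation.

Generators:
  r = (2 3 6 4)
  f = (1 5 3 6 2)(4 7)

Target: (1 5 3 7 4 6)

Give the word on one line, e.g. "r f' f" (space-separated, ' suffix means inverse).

  after r: (2 3 6 4)
  after r: (2 6)(3 4)
  after f: (1 5 3 7 4 6)

r r f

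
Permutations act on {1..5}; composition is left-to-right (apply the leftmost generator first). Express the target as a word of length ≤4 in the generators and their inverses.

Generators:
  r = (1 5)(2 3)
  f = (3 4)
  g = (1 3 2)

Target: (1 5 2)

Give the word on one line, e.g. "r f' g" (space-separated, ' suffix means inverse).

  after r': (1 5)(2 3)
  after g': (1 5 2)

r' g'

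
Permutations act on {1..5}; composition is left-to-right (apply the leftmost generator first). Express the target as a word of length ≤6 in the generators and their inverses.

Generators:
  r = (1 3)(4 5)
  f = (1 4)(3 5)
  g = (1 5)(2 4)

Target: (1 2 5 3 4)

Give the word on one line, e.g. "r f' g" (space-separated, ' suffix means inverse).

  after f: (1 4)(3 5)
  after r: (1 5)(3 4)
  after g': (2 4 3)
  after f': (1 4 5 3 2)
  after g: (1 2 5 3 4)

f r g' f' g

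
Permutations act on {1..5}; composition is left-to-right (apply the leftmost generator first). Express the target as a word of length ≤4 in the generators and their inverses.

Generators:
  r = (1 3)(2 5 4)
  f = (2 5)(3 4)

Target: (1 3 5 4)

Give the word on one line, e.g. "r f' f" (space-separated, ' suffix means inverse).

f r'

  after f: (2 5)(3 4)
  after r': (1 3 5 4)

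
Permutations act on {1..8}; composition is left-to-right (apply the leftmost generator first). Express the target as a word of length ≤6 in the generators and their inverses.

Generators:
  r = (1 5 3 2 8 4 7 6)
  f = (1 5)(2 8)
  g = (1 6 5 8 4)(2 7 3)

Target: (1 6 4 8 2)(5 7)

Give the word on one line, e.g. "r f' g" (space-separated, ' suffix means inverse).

r f f g' f'

  after r: (1 5 3 2 8 4 7 6)
  after f: (3 8 4 7 6 5)
  after f: (1 5 3 2 8 4 7 6)
  after g': (1 6 4 2 5 7)
  after f': (1 6 4 8 2)(5 7)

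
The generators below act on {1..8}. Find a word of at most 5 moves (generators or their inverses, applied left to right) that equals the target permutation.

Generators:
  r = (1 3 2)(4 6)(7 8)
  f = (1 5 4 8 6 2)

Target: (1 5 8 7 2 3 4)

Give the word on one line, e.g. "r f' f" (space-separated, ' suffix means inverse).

  after r': (1 2 3)(4 6)(7 8)
  after f: (2 3 5 4)(6 8 7)
  after f: (1 5 8 7 2 3 4)

r' f f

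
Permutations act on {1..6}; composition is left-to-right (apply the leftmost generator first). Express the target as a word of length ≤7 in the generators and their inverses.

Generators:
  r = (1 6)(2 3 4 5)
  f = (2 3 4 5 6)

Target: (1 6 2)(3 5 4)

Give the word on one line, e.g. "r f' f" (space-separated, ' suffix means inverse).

r' r' f f r'

  after r': (1 6)(2 5 4 3)
  after r': (2 4)(3 5)
  after f: (2 5 4 3 6)
  after f: (2 6 3)
  after r': (1 6 2)(3 5 4)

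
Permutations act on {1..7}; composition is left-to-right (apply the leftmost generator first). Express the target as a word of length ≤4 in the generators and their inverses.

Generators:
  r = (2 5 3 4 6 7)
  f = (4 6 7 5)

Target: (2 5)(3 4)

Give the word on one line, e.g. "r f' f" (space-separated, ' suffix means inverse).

  after r': (2 7 6 4 3 5)
  after f: (2 5)(3 4)

r' f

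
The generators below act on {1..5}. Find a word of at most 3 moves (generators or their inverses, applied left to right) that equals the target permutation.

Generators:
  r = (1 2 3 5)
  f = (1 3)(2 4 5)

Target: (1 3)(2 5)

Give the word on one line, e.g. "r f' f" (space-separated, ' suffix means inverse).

r r

  after r: (1 2 3 5)
  after r: (1 3)(2 5)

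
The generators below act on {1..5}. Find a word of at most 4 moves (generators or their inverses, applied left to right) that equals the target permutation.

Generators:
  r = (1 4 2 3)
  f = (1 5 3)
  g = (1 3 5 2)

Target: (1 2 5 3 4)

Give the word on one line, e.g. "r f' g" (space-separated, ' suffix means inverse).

  after f: (1 5 3)
  after r: (1 5)(2 3 4)
  after g: (1 2 5 3 4)

f r g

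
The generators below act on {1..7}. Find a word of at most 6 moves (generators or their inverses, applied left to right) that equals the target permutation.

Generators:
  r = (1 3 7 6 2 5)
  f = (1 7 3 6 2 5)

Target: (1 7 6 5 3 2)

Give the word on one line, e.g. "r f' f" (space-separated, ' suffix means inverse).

  after f: (1 7 3 6 2 5)
  after r': (1 3 7)
  after f': (1 7 5 2 6 3)
  after r': (1 3 5 6)(2 7)
  after f': (1 7 6 5 3 2)

f r' f' r' f'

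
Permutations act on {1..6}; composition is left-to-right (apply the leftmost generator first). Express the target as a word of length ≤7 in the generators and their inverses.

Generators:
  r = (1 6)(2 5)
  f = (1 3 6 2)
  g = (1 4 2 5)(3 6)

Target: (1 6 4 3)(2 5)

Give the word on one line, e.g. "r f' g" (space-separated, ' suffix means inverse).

f r' g f' g'

  after f: (1 3 6 2)
  after r': (1 3)(2 6 5)
  after g: (1 6)(2 3 4)
  after f': (1 3 4 6 2)
  after g': (1 6 4 3)(2 5)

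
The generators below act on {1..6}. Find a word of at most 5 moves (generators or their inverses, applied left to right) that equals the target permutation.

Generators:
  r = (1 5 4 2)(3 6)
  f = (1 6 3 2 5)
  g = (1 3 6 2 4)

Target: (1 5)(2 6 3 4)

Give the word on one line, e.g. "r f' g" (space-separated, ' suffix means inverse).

g r g' g' f'

  after g: (1 3 6 2 4)
  after r: (1 6)(4 5)
  after g': (1 3)(2 6 4 5)
  after g': (2 3 4 5 6)
  after f': (1 5)(2 6 3 4)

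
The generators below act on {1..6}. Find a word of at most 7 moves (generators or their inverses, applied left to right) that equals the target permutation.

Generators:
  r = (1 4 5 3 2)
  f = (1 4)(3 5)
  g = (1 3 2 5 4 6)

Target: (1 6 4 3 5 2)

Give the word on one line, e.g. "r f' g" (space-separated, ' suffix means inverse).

  after f': (1 4)(3 5)
  after r': (2 3 4)
  after f': (1 4 2 5 3)
  after g: (1 6)(2 4 5)
  after f': (1 6 4 3 5 2)

f' r' f' g f'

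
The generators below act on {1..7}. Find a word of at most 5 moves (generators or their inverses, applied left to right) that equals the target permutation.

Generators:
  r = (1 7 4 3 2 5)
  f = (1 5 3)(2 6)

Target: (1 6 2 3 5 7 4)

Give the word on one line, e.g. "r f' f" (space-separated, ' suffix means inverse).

  after f: (1 5 3)(2 6)
  after r': (1 2 6 3 5 4 7)
  after f': (1 6 5 4 7 3)
  after r': (1 6 2 3 5 7 4)

f r' f' r'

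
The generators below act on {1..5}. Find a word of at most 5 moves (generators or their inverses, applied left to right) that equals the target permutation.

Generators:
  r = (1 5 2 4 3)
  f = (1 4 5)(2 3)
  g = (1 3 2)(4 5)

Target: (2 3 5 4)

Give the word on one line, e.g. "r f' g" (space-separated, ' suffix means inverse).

r f g r' f'

  after r: (1 5 2 4 3)
  after f: (2 5 3 4)
  after g: (1 3 5 2 4)
  after r': (1 4 3)
  after f': (2 3 5 4)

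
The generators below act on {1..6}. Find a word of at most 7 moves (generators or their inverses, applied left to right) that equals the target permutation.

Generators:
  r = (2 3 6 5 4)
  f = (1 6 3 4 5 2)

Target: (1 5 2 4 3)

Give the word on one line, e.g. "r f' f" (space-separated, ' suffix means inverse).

  after r: (2 3 6 5 4)
  after f: (1 6 2 4)
  after r': (1 3 2 5 6 4)
  after f: (1 4 6 5 3)
  after r': (1 5 2 4 3)

r f r' f r'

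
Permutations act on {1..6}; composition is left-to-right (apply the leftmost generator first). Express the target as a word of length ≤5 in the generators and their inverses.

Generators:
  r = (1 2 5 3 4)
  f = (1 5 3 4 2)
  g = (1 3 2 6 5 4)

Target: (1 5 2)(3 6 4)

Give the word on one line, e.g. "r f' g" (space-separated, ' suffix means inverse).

g r g' r f'

  after g: (1 3 2 6 5 4)
  after r: (1 4 2 6 3 5)
  after g': (1 5 4 3 6)
  after r: (1 3 6 2 5)
  after f': (1 5 2)(3 6 4)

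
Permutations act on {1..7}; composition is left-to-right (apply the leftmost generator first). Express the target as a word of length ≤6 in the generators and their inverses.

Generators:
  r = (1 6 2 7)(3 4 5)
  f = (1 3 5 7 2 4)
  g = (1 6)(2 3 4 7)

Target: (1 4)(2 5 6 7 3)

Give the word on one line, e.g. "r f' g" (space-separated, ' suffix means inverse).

g' r' f r

  after g': (1 6)(2 7 4 3)
  after r': (3 6 7)(4 5)
  after f: (1 3 6 2 4 7 5)
  after r: (1 4)(2 5 6 7 3)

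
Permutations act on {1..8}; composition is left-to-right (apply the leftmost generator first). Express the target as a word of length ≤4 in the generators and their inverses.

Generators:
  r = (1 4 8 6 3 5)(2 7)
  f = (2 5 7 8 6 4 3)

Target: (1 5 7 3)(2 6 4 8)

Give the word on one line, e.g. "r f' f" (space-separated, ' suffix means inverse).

  after f': (2 3 4 6 8 7 5)
  after r': (1 5 7 3)(2 6 4 8)

f' r'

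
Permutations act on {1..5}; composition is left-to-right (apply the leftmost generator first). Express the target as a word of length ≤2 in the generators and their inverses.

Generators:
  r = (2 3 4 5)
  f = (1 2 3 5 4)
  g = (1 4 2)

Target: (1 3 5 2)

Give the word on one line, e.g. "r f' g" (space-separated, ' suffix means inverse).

f' r'

  after f': (1 4 5 3 2)
  after r': (1 3 5 2)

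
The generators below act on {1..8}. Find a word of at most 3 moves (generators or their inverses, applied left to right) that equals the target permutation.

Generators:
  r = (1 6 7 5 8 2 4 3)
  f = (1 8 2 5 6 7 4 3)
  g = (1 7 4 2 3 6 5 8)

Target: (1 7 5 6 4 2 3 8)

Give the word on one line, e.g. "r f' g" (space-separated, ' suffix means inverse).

g r' f

  after g: (1 7 4 2 3 6 5 8)
  after r': (1 6 7 2 4 8 3)
  after f: (1 7 5 6 4 2 3 8)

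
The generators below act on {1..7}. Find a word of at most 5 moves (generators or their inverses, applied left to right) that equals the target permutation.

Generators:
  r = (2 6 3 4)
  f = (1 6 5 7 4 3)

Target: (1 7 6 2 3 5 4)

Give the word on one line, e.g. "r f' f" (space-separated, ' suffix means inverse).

  after r: (2 6 3 4)
  after f': (1 3 7 5 6 4 2)
  after r: (1 4 6 2)(3 7 5)
  after f': (1 7 6 2 3 5 4)

r f' r f'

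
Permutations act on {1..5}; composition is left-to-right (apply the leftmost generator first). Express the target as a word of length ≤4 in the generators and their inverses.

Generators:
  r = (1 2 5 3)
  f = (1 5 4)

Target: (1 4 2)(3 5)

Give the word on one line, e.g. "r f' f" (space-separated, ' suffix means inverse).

  after f': (1 4 5)
  after r': (1 4 2)(3 5)

f' r'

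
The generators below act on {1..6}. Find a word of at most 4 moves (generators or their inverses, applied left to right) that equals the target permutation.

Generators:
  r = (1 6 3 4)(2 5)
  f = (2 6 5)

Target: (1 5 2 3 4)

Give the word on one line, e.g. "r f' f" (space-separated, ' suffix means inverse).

  after f: (2 6 5)
  after r: (1 6 2 3 4)
  after f: (1 5 2 3 4)

f r f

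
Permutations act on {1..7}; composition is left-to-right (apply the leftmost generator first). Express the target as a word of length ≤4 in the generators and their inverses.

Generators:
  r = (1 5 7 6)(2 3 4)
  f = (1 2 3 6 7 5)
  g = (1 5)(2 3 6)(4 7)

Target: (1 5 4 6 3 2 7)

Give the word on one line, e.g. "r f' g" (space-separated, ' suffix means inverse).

f' g f'

  after f': (1 5 7 6 3 2)
  after g: (2 5 4 7)
  after f': (1 5 4 6 3 2 7)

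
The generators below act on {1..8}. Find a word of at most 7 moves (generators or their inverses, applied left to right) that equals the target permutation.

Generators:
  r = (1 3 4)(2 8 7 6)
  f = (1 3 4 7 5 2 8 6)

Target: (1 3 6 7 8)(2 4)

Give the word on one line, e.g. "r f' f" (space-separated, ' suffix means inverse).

  after r: (1 3 4)(2 8 7 6)
  after f': (4 6 5 7 8)
  after r: (1 3 4 2 8)(5 6)
  after r: (1 4 8 3)(2 7 6 5)
  after f': (1 3 6 7 8)(2 4)

r f' r r f'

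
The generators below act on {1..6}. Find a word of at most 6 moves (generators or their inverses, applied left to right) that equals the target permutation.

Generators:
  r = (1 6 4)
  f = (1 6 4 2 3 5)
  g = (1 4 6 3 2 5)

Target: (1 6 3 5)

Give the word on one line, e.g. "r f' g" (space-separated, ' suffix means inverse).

f f g' r

  after f: (1 6 4 2 3 5)
  after f: (1 4 3)(2 5 6)
  after g': (3 5 4 6)
  after r: (1 6 3 5)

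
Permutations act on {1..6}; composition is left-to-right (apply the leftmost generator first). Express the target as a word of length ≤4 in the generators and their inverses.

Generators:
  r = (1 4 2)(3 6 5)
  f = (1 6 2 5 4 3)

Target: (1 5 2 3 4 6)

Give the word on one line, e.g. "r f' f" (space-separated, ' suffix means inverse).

  after f: (1 6 2 5 4 3)
  after r: (1 5 2 3 4 6)

f r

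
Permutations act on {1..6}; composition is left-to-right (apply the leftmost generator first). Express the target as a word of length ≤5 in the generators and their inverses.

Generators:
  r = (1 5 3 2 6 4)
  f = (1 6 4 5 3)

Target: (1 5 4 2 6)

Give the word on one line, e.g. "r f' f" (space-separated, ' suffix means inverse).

f' r f' r' f'

  after f': (1 3 5 4 6)
  after r: (1 2 6 5)
  after f': (1 2)(3 5)(4 6)
  after r': (1 3)(2 4)
  after f': (1 5 4 2 6)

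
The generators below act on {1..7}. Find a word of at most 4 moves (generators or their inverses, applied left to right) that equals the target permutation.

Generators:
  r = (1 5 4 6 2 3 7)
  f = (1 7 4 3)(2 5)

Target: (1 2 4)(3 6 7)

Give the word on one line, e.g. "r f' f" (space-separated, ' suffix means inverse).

  after r': (1 7 3 2 6 4 5)
  after f': (2 6 7 4)(3 5)
  after f': (1 3 2 6)(4 5)
  after r': (1 2 4)(3 6 7)

r' f' f' r'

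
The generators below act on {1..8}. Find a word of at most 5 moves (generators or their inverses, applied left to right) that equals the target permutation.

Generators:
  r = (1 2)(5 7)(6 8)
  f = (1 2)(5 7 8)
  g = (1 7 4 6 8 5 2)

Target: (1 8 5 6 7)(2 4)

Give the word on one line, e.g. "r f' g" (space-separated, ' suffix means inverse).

  after g': (1 2 5 8 6 4 7)
  after r': (2 7)(4 5 6)
  after g: (1 7)(2 4)(5 8)
  after r: (1 5 6 8 7 2 4)
  after f': (1 8 5 6 7)(2 4)

g' r' g r f'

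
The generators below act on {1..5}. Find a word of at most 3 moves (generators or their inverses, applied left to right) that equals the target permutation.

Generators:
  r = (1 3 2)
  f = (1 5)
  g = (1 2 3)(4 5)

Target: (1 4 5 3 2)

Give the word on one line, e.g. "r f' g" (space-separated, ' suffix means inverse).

  after f: (1 5)
  after g': (1 4 5 3 2)

f g'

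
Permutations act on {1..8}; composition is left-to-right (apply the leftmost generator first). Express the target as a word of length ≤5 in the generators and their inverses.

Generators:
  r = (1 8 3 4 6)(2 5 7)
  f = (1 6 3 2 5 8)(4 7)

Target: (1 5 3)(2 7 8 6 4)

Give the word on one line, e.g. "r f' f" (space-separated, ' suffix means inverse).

  after r': (1 6 4 3 8)(2 7 5)
  after r': (1 4 8 6 3)(2 5 7)
  after f': (1 7 3 8)(4 5)
  after r': (1 5 3)(2 7 8 6 4)

r' r' f' r'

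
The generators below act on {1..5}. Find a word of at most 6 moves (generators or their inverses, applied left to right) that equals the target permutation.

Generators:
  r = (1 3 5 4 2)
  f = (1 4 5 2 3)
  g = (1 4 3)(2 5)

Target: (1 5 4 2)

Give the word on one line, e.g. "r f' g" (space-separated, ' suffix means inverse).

  after g': (1 3 4)(2 5)
  after f: (3 5)
  after g: (1 4 3 2 5)
  after r: (1 2 4 5 3)
  after g': (1 5 4 2)

g' f g r g'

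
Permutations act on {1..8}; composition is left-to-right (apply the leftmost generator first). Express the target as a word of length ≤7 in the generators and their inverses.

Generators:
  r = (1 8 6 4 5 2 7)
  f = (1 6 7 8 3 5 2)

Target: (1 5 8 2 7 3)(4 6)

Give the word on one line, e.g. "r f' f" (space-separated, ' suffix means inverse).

f r' f' r' f'

  after f: (1 6 7 8 3 5 2)
  after r': (1 8 3 4 6 2 7)
  after f': (1 7 2 6 5 3 4)
  after r': (1 2 8)(3 6 4 7 5)
  after f': (1 5 8 2 7 3)(4 6)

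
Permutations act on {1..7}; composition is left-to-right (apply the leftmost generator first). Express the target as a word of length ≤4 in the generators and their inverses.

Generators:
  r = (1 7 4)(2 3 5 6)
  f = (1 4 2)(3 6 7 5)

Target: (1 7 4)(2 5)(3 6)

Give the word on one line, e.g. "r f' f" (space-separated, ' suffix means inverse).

r' r'

  after r': (1 4 7)(2 6 5 3)
  after r': (1 7 4)(2 5)(3 6)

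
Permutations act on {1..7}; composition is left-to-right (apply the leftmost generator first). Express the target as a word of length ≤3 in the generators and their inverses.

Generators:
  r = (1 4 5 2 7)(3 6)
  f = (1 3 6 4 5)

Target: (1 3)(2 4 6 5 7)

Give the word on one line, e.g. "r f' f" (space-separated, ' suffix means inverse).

  after f: (1 3 6 4 5)
  after r': (1 6)(2 5 7)
  after f': (1 3)(2 4 6 5 7)

f r' f'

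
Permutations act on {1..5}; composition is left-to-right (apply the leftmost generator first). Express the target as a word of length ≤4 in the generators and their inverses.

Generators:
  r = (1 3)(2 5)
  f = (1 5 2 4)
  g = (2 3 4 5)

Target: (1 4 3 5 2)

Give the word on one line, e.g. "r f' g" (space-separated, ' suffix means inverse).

  after r': (1 3)(2 5)
  after f': (1 3 4 2)
  after g: (1 4 3 5 2)

r' f' g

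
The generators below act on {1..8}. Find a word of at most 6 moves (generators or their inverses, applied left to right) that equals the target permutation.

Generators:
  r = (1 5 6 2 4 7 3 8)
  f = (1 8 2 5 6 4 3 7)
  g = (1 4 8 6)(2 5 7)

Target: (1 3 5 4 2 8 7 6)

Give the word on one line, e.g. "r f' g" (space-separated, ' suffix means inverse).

g' f r' f' r'

  after g': (1 6 8 4)(2 7 5)
  after f: (1 4 8 3 7 6 2)
  after r': (1 2 8 7 5)(3 4)
  after f': (1 8 3 6 5 7 2)
  after r': (1 3 5 4 2 8 7 6)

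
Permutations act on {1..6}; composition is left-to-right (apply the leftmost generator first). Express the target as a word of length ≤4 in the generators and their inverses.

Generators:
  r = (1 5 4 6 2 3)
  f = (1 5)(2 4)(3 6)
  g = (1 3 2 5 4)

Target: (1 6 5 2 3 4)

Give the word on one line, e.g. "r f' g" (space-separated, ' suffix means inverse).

g' r g

  after g': (1 4 5 2 3)
  after r: (1 6 2)(3 5)
  after g: (1 6 5 2 3 4)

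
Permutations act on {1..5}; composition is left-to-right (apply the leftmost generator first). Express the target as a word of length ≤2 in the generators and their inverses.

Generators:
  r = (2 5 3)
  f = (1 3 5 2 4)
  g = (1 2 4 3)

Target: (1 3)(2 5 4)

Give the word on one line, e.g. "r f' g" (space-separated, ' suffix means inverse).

  after r: (2 5 3)
  after g': (1 3)(2 5 4)

r g'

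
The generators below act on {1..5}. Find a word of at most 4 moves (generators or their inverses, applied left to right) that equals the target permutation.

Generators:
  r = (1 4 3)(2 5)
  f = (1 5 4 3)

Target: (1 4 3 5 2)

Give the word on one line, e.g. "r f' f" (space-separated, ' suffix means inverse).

  after r: (1 4 3)(2 5)
  after f: (1 3 5 2 4)
  after r: (2 3)
  after r: (1 4 3 5 2)

r f r r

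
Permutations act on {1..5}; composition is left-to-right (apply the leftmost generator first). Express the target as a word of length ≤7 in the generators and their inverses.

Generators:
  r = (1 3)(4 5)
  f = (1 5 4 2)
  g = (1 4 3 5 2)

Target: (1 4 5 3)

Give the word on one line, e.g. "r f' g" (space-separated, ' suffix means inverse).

  after f': (1 2 4 5)
  after g: (2 3 5 4)
  after f': (1 2 3)
  after g': (1 5 3 2 4)
  after f: (1 4 5 3)

f' g f' g' f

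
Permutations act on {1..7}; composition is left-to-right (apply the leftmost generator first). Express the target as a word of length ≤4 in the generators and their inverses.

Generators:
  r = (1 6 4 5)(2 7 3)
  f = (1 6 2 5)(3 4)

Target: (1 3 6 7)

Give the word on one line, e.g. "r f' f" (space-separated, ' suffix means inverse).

  after r: (1 6 4 5)(2 7 3)
  after f: (1 2 7 4)(3 5 6)
  after r: (1 7 5 4 6 2 3)
  after r: (1 3 6 7)

r f r r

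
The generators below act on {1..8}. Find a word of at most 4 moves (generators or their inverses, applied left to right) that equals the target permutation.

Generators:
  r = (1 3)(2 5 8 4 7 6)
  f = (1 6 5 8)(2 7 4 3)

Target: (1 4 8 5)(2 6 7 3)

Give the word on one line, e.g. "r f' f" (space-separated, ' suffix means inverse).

f' f' r r

  after f': (1 8 5 6)(2 3 4 7)
  after f': (1 5)(2 4)(3 7)(6 8)
  after r: (1 8 2 7)(3 6 4 5)
  after r: (1 4 8 5)(2 6 7 3)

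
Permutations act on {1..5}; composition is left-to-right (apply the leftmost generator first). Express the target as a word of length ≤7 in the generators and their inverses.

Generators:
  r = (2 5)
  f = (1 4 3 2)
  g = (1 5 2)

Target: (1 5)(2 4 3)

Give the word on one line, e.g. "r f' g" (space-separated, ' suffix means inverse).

g r f g' r'

  after g: (1 5 2)
  after r: (1 2)
  after f: (2 4 3)
  after g': (1 2 4 3 5)
  after r': (1 5)(2 4 3)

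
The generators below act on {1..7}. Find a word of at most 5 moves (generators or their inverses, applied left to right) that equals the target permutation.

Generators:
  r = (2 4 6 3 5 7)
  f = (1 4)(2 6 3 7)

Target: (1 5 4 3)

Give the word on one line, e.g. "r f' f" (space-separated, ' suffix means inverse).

  after f': (1 4)(2 7 3 6)
  after r': (1 2 5 3 4)(6 7)
  after f: (1 6 2 5 7 3)
  after r: (1 3)(2 7 5)(4 6)
  after r: (1 5 4 3)

f' r' f r r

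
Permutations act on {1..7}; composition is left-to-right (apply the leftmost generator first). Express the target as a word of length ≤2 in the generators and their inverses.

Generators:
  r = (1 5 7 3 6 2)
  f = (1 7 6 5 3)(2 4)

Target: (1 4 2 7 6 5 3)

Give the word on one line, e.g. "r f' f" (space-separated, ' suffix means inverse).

  after r': (1 2 6 3 7 5)
  after f': (1 4 2 7 6 5 3)

r' f'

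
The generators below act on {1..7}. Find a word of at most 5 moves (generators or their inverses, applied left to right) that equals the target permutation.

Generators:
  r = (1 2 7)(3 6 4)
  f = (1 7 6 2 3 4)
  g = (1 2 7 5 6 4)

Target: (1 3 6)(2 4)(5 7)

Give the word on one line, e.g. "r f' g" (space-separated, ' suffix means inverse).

g r' f' r

  after g: (1 2 7 5 6 4)
  after r': (3 4 7 5)
  after f': (1 4)(2 6 7 5)
  after r: (1 3 6)(2 4)(5 7)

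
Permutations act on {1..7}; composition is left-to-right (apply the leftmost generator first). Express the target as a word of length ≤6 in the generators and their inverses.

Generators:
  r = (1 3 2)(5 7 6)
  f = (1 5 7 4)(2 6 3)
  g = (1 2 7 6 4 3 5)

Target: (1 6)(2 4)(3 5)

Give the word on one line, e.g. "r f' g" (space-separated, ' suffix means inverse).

f' f' g' f

  after f': (1 4 7 5)(2 3 6)
  after f': (1 7)(2 6 3)(4 5)
  after g': (1 2 7 5 6 4 3)
  after f: (1 6)(2 4)(3 5)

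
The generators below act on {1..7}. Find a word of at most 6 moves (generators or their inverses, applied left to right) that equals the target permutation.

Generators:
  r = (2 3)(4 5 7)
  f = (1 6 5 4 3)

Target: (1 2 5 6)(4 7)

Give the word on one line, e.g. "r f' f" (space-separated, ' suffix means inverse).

  after r': (2 3)(4 7 5)
  after r': (4 5 7)
  after r': (2 3)
  after f': (1 3 2 4 5 6)
  after r: (1 2 5 6)(4 7)

r' r' r' f' r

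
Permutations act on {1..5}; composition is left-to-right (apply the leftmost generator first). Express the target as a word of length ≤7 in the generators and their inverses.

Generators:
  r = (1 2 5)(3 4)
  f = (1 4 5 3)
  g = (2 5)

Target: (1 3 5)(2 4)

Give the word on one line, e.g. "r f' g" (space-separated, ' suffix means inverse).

f f r f r'

  after f: (1 4 5 3)
  after f: (1 5)(3 4)
  after r: (2 5)
  after f: (1 4 5 2 3)
  after r': (1 3 5)(2 4)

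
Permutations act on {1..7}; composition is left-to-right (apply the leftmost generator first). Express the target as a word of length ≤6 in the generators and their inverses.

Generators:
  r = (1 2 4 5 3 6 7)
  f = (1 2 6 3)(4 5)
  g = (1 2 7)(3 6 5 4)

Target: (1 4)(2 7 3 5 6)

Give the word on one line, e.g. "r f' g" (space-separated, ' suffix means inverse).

  after g': (1 7 2)(3 4 5 6)
  after g': (1 2 7)(3 5)(4 6)
  after r: (1 4 7 2)(5 6)
  after g': (1 5 3 4 2 7)
  after f': (1 4)(2 7 3 5 6)

g' g' r g' f'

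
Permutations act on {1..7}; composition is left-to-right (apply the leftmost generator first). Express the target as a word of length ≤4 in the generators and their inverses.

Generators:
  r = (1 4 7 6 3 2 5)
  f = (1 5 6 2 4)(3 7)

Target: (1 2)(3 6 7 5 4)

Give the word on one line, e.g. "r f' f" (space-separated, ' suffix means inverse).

  after r: (1 4 7 6 3 2 5)
  after f': (1 2)(3 6 7 5 4)

r f'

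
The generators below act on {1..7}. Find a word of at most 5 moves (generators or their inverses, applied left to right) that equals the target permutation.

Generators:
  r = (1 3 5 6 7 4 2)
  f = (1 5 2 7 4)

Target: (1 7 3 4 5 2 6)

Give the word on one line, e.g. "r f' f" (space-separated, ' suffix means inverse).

r r r r

  after r: (1 3 5 6 7 4 2)
  after r: (1 5 7 2 3 6 4)
  after r: (1 6 2 5 4 3 7)
  after r: (1 7 3 4 5 2 6)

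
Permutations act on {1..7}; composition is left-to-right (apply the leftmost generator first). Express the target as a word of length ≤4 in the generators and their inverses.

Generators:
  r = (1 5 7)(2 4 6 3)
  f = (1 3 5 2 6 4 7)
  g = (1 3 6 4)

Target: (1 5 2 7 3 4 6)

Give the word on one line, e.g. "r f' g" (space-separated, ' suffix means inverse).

  after f: (1 3 5 2 6 4 7)
  after r: (1 2 3 7 5 4)
  after g': (1 2)(3 7 5 6)
  after f': (1 5 2 7 3 4 6)

f r g' f'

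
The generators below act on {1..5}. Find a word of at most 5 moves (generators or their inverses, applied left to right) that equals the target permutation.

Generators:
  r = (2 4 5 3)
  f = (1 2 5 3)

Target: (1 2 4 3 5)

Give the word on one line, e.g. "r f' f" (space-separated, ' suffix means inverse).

f f r' r'

  after f: (1 2 5 3)
  after f: (1 5)(2 3)
  after r': (1 4 2 5)
  after r': (1 2 4 3 5)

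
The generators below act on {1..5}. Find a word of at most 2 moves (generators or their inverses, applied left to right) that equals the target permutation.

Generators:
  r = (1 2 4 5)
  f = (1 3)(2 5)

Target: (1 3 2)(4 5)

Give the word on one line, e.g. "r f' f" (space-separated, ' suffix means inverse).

f' r

  after f': (1 3)(2 5)
  after r: (1 3 2)(4 5)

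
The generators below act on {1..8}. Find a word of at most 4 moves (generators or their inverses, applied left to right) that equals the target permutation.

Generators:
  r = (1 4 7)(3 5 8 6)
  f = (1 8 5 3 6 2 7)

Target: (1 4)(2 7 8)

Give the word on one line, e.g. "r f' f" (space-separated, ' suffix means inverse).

r f

  after r: (1 4 7)(3 5 8 6)
  after f: (1 4)(2 7 8)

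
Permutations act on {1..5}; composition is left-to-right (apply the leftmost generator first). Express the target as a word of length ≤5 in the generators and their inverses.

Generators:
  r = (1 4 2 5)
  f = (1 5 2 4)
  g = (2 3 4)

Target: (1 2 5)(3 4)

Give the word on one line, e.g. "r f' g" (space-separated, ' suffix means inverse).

  after f': (1 4 2 5)
  after g': (1 3 2 5)
  after g': (1 2 5)(3 4)

f' g' g'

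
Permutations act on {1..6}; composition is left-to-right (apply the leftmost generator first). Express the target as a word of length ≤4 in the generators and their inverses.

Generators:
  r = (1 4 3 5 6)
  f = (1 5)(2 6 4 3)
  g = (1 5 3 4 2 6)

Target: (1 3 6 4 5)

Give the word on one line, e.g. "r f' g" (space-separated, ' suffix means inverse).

r r

  after r: (1 4 3 5 6)
  after r: (1 3 6 4 5)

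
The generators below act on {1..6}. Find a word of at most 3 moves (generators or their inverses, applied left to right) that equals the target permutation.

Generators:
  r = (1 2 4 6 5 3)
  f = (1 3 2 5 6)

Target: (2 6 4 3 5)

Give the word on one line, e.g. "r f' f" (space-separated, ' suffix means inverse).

  after r: (1 2 4 6 5 3)
  after f': (1 3 6 2 4 5)
  after r: (2 6 4 3 5)

r f' r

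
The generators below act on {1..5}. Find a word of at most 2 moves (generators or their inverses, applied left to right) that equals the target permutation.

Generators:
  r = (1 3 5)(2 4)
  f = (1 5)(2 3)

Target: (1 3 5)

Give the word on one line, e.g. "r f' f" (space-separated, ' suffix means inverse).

  after r': (1 5 3)(2 4)
  after r': (1 3 5)

r' r'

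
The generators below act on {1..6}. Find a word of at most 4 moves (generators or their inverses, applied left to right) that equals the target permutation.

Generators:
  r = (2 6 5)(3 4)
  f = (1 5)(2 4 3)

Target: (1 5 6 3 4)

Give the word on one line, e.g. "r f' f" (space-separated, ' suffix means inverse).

  after f: (1 5)(2 4 3)
  after f: (2 3 4)
  after r': (2 4 5 6)
  after f': (1 5 6 3 4)

f f r' f'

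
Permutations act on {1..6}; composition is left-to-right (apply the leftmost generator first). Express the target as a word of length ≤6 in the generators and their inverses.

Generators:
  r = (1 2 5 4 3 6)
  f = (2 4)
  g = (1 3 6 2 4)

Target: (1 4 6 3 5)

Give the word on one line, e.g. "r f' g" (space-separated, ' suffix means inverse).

  after f': (2 4)
  after g': (1 4 6 3)
  after r: (1 3 2 5 4)
  after f: (1 3 4)(2 5)
  after r': (1 4 6 3 5)

f' g' r f r'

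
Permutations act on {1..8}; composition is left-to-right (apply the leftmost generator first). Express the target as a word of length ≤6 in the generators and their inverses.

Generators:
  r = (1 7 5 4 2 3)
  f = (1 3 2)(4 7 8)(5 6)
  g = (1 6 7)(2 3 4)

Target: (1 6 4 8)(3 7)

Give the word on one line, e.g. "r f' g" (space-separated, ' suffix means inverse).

g r' f f r'

  after g: (1 6 7)(2 3 4)
  after r': (1 6)(3 5 7)
  after f: (1 5 8 4 7 2)(3 6)
  after f: (1 6 2 3 5 4 8 7)
  after r': (1 6 4 8)(3 7)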